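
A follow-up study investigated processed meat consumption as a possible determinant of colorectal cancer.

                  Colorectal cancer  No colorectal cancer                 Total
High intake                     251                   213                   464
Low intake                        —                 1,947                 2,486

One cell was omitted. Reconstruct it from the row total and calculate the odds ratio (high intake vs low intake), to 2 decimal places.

4.26

The missing cell is in the unexposed row: 2486 − 1947 = 539.
So a = 251, b = 213, c = 539, d = 1947.
OR = (a·d)/(b·c) = (251 × 1947) / (213 × 539) = 488697 / 114807 = 4.25668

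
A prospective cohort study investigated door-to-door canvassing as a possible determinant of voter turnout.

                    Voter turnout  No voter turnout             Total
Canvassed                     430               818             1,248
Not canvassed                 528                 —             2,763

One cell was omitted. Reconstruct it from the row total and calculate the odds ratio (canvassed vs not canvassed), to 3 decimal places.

The missing cell is in the unexposed row: 2763 − 528 = 2235.
So a = 430, b = 818, c = 528, d = 2235.
OR = (a·d)/(b·c) = (430 × 2235) / (818 × 528) = 961050 / 431904 = 2.22515

2.225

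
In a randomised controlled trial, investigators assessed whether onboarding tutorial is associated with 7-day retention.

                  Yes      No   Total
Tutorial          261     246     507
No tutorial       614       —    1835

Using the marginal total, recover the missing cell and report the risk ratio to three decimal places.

1.539

The missing cell is in the unexposed row: 1835 − 614 = 1221.
So a = 261, b = 246, c = 614, d = 1221.
RR = [a/(a+b)] / [c/(c+d)] = (261/507) / (614/1835) = 0.51479/0.33460 = 1.53851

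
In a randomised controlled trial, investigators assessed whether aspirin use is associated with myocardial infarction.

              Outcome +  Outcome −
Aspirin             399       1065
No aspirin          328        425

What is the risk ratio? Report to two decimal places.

Cells: a = 399, b = 1065, c = 328, d = 425.
Risk in exposed = 399/1464 = 0.27254; risk in unexposed = 328/753 = 0.43559.
RR = 0.27254 / 0.43559 = 0.62568
The risk is 37% lower among the exposed than among the unexposed.

0.63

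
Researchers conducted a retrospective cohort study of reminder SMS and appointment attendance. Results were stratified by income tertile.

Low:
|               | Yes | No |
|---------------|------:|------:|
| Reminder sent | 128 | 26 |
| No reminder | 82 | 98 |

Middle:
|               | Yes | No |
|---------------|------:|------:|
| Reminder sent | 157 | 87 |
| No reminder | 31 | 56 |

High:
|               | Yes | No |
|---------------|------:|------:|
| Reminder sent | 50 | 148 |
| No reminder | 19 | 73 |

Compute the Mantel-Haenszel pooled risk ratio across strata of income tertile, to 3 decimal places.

RR_MH = Σ(aᵢ·n₀ᵢ/nᵢ) / Σ(cᵢ·n₁ᵢ/nᵢ), with n₁ᵢ = aᵢ+bᵢ (exposed), n₀ᵢ = cᵢ+dᵢ (unexposed), nᵢ = n₁ᵢ+n₀ᵢ.
Stratum 1 (Low): n₁ = 154, n₀ = 180, n = 334; a·n₀/n = 128·180/334 = 68.9820; c·n₁/n = 82·154/334 = 37.8084
Stratum 2 (Middle): n₁ = 244, n₀ = 87, n = 331; a·n₀/n = 157·87/331 = 41.2659; c·n₁/n = 31·244/331 = 22.8520
Stratum 3 (High): n₁ = 198, n₀ = 92, n = 290; a·n₀/n = 50·92/290 = 15.8621; c·n₁/n = 19·198/290 = 12.9724
RR_MH = (68.9820 + 41.2659 + 15.8621) / (37.8084 + 22.8520 + 12.9724) = 126.1100 / 73.6328 = 1.71269

1.713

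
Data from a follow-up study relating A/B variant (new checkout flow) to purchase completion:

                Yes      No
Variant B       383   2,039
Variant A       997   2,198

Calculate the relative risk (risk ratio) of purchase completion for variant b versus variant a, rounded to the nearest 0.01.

Cells: a = 383, b = 2039, c = 997, d = 2198.
Risk in exposed = 383/2422 = 0.15813; risk in unexposed = 997/3195 = 0.31205.
RR = 0.15813 / 0.31205 = 0.50676
The risk is 49% lower among the exposed than among the unexposed.

0.51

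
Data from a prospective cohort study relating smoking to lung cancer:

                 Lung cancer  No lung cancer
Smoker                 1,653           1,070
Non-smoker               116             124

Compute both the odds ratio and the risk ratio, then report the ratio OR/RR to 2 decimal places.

Cells: a = 1653, b = 1070, c = 116, d = 124.
OR = (1653·124)/(1070·116) = 204972/124120 = 1.65140
Risk in exposed = 1653/2723 = 0.60705; risk in unexposed = 116/240 = 0.48333; RR = 1.25597
OR/RR = 1.65140 / 1.25597 = 1.31484
The outcome is not rare, so the OR lies further from 1 than the RR.

1.31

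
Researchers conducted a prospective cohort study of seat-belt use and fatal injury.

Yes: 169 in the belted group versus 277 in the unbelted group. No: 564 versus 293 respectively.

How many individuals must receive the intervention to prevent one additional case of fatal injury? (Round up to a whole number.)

4

Risk in treated group = 169/733 = 0.23056; risk in control = 277/570 = 0.48596.
Absolute risk reduction = 0.48596 − 0.23056 = 0.25541
NNT = 1 / ARR = 1 / 0.25541 = 3.915 → round up → 4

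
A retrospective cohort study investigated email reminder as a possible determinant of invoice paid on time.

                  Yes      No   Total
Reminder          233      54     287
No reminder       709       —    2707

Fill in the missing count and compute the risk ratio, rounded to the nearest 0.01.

3.10

The missing cell is in the unexposed row: 2707 − 709 = 1998.
So a = 233, b = 54, c = 709, d = 1998.
RR = [a/(a+b)] / [c/(c+d)] = (233/287) / (709/2707) = 0.81185/0.26191 = 3.09967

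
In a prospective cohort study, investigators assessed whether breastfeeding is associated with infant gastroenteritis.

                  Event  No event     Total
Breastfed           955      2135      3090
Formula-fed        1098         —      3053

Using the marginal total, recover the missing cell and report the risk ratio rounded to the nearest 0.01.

0.86

The missing cell is in the unexposed row: 3053 − 1098 = 1955.
So a = 955, b = 2135, c = 1098, d = 1955.
RR = [a/(a+b)] / [c/(c+d)] = (955/3090) / (1098/3053) = 0.30906/0.35965 = 0.85935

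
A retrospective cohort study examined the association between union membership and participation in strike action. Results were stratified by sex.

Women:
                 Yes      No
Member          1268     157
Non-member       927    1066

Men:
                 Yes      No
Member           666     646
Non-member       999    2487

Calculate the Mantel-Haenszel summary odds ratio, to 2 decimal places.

4.18

OR_MH = Σ(aᵢdᵢ/nᵢ) / Σ(bᵢcᵢ/nᵢ), where nᵢ is the stratum total.
Stratum 1 (Women): n = 3418; a·d/n = 1268·1066/3418 = 395.4617; b·c/n = 157·927/3418 = 42.5802
Stratum 2 (Men): n = 4798; a·d/n = 666·2487/4798 = 345.2151; b·c/n = 646·999/4798 = 134.5048
OR_MH = (395.4617 + 345.2151) / (42.5802 + 134.5048) = 740.6768 / 177.0850 = 4.18261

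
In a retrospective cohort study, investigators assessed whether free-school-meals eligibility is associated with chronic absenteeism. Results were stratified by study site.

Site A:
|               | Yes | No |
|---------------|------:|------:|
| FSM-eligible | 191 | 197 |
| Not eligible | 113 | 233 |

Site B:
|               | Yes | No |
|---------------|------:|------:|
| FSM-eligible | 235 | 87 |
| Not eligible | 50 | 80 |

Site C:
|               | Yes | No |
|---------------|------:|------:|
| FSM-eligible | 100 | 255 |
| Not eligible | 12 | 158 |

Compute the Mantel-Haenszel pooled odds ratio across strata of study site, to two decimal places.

2.89

OR_MH = Σ(aᵢdᵢ/nᵢ) / Σ(bᵢcᵢ/nᵢ), where nᵢ is the stratum total.
Stratum 1 (Site A): n = 734; a·d/n = 191·233/734 = 60.6308; b·c/n = 197·113/734 = 30.3283
Stratum 2 (Site B): n = 452; a·d/n = 235·80/452 = 41.5929; b·c/n = 87·50/452 = 9.6239
Stratum 3 (Site C): n = 525; a·d/n = 100·158/525 = 30.0952; b·c/n = 255·12/525 = 5.8286
OR_MH = (60.6308 + 41.5929 + 30.0952) / (30.3283 + 9.6239 + 5.8286) = 132.3189 / 45.7808 = 2.89027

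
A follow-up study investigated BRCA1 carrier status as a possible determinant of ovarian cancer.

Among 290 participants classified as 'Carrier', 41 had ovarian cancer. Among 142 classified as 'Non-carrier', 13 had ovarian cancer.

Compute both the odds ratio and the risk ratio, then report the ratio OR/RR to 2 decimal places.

1.06

From the description: a = 41, b = 249, c = 13, d = 129.
OR = (41·129)/(249·13) = 5289/3237 = 1.63392
Risk in exposed = 41/290 = 0.14138; risk in unexposed = 13/142 = 0.09155; RR = 1.54430
OR/RR = 1.63392 / 1.54430 = 1.05803
The outcome is not rare, so the OR lies further from 1 than the RR.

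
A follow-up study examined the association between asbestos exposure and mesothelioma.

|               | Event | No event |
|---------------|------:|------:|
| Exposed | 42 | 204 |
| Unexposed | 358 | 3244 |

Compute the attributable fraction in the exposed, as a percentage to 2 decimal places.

Cells: a = 42, b = 204, c = 358, d = 3244.
Risk in exposed = 42/246 = 0.17073; risk in unexposed = 358/3602 = 0.09939.
RR = 0.17073/0.09939 = 1.71781
AR% = (RR − 1)/RR × 100 = (1.71781 − 1)/1.71781 × 100 = 41.7863%

41.79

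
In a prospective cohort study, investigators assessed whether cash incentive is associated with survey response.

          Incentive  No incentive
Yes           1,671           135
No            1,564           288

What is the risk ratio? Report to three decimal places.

1.618

Reading the table with exposure as columns: a = 1671 (Incentive, case), b = 1564 (Incentive, non-case), c = 135 (No incentive, case), d = 288.
Risk in exposed = 1671/3235 = 0.51654; risk in unexposed = 135/423 = 0.31915.
RR = 0.51654 / 0.31915 = 1.61849
The risk among the exposed is 1.62 times that among the unexposed.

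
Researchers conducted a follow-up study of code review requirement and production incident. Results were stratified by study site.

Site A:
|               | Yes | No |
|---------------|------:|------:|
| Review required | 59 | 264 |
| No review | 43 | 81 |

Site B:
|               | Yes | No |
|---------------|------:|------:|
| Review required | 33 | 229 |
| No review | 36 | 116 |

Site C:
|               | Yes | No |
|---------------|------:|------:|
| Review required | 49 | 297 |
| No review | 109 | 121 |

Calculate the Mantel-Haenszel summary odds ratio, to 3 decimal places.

0.298

OR_MH = Σ(aᵢdᵢ/nᵢ) / Σ(bᵢcᵢ/nᵢ), where nᵢ is the stratum total.
Stratum 1 (Site A): n = 447; a·d/n = 59·81/447 = 10.6913; b·c/n = 264·43/447 = 25.3960
Stratum 2 (Site B): n = 414; a·d/n = 33·116/414 = 9.2464; b·c/n = 229·36/414 = 19.9130
Stratum 3 (Site C): n = 576; a·d/n = 49·121/576 = 10.2934; b·c/n = 297·109/576 = 56.2031
OR_MH = (10.6913 + 9.2464 + 10.2934) / (25.3960 + 19.9130 + 56.2031) = 30.2311 / 101.5121 = 0.29781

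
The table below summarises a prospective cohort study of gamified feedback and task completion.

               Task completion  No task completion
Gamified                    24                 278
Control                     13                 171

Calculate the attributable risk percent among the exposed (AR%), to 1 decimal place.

Cells: a = 24, b = 278, c = 13, d = 171.
Risk in exposed = 24/302 = 0.07947; risk in unexposed = 13/184 = 0.07065.
RR = 0.07947/0.07065 = 1.12481
AR% = (RR − 1)/RR × 100 = (1.12481 − 1)/1.12481 × 100 = 11.0960%

11.1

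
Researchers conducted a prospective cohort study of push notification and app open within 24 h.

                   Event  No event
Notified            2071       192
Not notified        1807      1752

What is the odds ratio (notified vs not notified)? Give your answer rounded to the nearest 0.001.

10.458

Cells: a = 2071, b = 192, c = 1807, d = 1752.
OR = (a·d)/(b·c) = (2071 × 1752) / (192 × 1807) = 3628392 / 346944 = 10.45815
The odds of app open within 24 h are about 10.46 times as high in the notified group.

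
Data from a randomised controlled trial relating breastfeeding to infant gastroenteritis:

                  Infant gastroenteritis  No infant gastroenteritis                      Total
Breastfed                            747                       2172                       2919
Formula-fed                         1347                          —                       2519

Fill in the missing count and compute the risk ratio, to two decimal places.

The missing cell is in the unexposed row: 2519 − 1347 = 1172.
So a = 747, b = 2172, c = 1347, d = 1172.
RR = [a/(a+b)] / [c/(c+d)] = (747/2919) / (1347/2519) = 0.25591/0.53474 = 0.47857

0.48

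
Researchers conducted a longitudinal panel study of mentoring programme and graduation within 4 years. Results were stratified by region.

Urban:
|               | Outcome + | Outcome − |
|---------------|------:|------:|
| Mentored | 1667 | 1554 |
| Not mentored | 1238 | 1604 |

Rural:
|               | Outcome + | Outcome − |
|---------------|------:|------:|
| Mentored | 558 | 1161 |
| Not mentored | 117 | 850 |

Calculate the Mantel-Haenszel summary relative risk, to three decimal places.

1.341

RR_MH = Σ(aᵢ·n₀ᵢ/nᵢ) / Σ(cᵢ·n₁ᵢ/nᵢ), with n₁ᵢ = aᵢ+bᵢ (exposed), n₀ᵢ = cᵢ+dᵢ (unexposed), nᵢ = n₁ᵢ+n₀ᵢ.
Stratum 1 (Urban): n₁ = 3221, n₀ = 2842, n = 6063; a·n₀/n = 1667·2842/6063 = 781.3977; c·n₁/n = 1238·3221/6063 = 657.6939
Stratum 2 (Rural): n₁ = 1719, n₀ = 967, n = 2686; a·n₀/n = 558·967/2686 = 200.8883; c·n₁/n = 117·1719/2686 = 74.8783
RR_MH = (781.3977 + 200.8883) / (657.6939 + 74.8783) = 982.2860 / 732.5721 = 1.34087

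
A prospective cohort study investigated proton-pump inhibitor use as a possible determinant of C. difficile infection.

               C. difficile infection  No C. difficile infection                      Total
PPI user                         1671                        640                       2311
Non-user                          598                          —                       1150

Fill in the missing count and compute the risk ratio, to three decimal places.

1.391

The missing cell is in the unexposed row: 1150 − 598 = 552.
So a = 1671, b = 640, c = 598, d = 552.
RR = [a/(a+b)] / [c/(c+d)] = (1671/2311) / (598/1150) = 0.72306/0.52000 = 1.39051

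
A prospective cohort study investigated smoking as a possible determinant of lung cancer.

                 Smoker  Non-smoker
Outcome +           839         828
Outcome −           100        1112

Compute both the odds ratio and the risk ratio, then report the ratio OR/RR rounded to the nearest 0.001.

5.382

Reading the table with exposure as columns: a = 839 (Smoker, case), b = 100 (Smoker, non-case), c = 828 (Non-smoker, case), d = 1112.
OR = (839·1112)/(100·828) = 932968/82800 = 11.26773
Risk in exposed = 839/939 = 0.89350; risk in unexposed = 828/1940 = 0.42680; RR = 2.09347
OR/RR = 11.26773 / 2.09347 = 5.38231
The outcome is not rare, so the OR lies further from 1 than the RR.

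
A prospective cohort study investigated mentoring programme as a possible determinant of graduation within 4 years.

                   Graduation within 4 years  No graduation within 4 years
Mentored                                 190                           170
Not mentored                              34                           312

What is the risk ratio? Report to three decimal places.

5.371

Cells: a = 190, b = 170, c = 34, d = 312.
Risk in exposed = 190/360 = 0.52778; risk in unexposed = 34/346 = 0.09827.
RR = 0.52778 / 0.09827 = 5.37092
The risk among the exposed is 5.37 times that among the unexposed.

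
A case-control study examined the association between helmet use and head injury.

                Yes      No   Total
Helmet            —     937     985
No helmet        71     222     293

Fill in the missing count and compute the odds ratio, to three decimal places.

The missing cell is in the exposed row: 985 − 937 = 48.
So a = 48, b = 937, c = 71, d = 222.
OR = (a·d)/(b·c) = (48 × 222) / (937 × 71) = 10656 / 66527 = 0.16018

0.160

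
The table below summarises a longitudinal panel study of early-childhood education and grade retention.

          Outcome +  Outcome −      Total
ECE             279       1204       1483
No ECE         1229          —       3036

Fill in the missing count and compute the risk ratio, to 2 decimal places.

The missing cell is in the unexposed row: 3036 − 1229 = 1807.
So a = 279, b = 1204, c = 1229, d = 1807.
RR = [a/(a+b)] / [c/(c+d)] = (279/1483) / (1229/3036) = 0.18813/0.40481 = 0.46474

0.46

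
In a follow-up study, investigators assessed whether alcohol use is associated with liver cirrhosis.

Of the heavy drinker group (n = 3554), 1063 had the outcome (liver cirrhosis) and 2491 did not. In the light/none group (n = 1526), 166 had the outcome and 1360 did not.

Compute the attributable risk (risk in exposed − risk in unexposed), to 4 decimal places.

0.1903

From the description: a = 1063, b = 2491, c = 166, d = 1360.
Risk in exposed = 1063/3554 = 0.299100; risk in unexposed = 166/1526 = 0.108781.
Risk difference = 0.299100 − 0.108781 = 0.190318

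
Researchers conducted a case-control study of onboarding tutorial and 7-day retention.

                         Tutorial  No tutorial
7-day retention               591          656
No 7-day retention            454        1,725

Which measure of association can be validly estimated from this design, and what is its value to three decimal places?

Reading the table with exposure as columns: a = 591 (Tutorial, case), b = 454 (Tutorial, non-case), c = 656 (No tutorial, case), d = 1725.
This is a case-control study: participants were sampled on outcome status, so risks in the source population cannot be estimated directly — relative risk is not valid here. The odds ratio is the appropriate measure.
OR = (a·d)/(b·c) = (591 × 1725) / (454 × 656) = 1019475 / 297824 = 3.42308

3.423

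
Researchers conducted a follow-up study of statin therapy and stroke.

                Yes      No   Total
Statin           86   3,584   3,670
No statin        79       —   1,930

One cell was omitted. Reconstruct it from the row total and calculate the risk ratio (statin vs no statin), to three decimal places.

The missing cell is in the unexposed row: 1930 − 79 = 1851.
So a = 86, b = 3584, c = 79, d = 1851.
RR = [a/(a+b)] / [c/(c+d)] = (86/3670) / (79/1930) = 0.02343/0.04093 = 0.57248

0.572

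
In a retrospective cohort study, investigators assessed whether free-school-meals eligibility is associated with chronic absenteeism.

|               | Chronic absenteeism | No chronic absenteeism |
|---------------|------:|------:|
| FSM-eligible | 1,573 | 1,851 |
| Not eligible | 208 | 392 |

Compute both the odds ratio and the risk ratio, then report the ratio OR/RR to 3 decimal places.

1.209

Cells: a = 1573, b = 1851, c = 208, d = 392.
OR = (1573·392)/(1851·208) = 616616/385008 = 1.60157
Risk in exposed = 1573/3424 = 0.45940; risk in unexposed = 208/600 = 0.34667; RR = 1.32520
OR/RR = 1.60157 / 1.32520 = 1.20854
The outcome is not rare, so the OR lies further from 1 than the RR.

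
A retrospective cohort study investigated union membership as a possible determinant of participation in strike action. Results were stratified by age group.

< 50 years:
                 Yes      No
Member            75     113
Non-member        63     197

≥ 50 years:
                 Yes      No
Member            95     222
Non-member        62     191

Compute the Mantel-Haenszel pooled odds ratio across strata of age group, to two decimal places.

OR_MH = Σ(aᵢdᵢ/nᵢ) / Σ(bᵢcᵢ/nᵢ), where nᵢ is the stratum total.
Stratum 1 (< 50 years): n = 448; a·d/n = 75·197/448 = 32.9799; b·c/n = 113·63/448 = 15.8906
Stratum 2 (≥ 50 years): n = 570; a·d/n = 95·191/570 = 31.8333; b·c/n = 222·62/570 = 24.1474
OR_MH = (32.9799 + 31.8333) / (15.8906 + 24.1474) = 64.8132 / 40.0380 = 1.61879

1.62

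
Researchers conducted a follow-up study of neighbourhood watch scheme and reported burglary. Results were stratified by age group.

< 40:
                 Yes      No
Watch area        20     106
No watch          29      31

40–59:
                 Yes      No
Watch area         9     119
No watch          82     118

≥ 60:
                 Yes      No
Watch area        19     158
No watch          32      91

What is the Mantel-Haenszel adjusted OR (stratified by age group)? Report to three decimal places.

OR_MH = Σ(aᵢdᵢ/nᵢ) / Σ(bᵢcᵢ/nᵢ), where nᵢ is the stratum total.
Stratum 1 (< 40): n = 186; a·d/n = 20·31/186 = 3.3333; b·c/n = 106·29/186 = 16.5269
Stratum 2 (40–59): n = 328; a·d/n = 9·118/328 = 3.2378; b·c/n = 119·82/328 = 29.7500
Stratum 3 (≥ 60): n = 300; a·d/n = 19·91/300 = 5.7633; b·c/n = 158·32/300 = 16.8533
OR_MH = (3.3333 + 3.2378 + 5.7633) / (16.5269 + 29.7500 + 16.8533) = 12.3345 / 63.1302 = 0.19538

0.195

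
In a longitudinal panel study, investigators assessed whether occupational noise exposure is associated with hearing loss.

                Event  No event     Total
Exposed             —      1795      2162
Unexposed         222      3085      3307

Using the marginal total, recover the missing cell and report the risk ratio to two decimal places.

The missing cell is in the exposed row: 2162 − 1795 = 367.
So a = 367, b = 1795, c = 222, d = 3085.
RR = [a/(a+b)] / [c/(c+d)] = (367/2162) / (222/3307) = 0.16975/0.06713 = 2.52867

2.53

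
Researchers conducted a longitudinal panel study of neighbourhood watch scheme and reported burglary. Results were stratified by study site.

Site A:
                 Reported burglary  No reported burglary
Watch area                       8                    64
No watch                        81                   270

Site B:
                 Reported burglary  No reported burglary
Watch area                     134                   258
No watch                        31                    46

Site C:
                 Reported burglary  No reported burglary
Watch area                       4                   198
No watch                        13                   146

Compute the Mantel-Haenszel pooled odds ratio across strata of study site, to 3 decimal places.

OR_MH = Σ(aᵢdᵢ/nᵢ) / Σ(bᵢcᵢ/nᵢ), where nᵢ is the stratum total.
Stratum 1 (Site A): n = 423; a·d/n = 8·270/423 = 5.1064; b·c/n = 64·81/423 = 12.2553
Stratum 2 (Site B): n = 469; a·d/n = 134·46/469 = 13.1429; b·c/n = 258·31/469 = 17.0533
Stratum 3 (Site C): n = 361; a·d/n = 4·146/361 = 1.6177; b·c/n = 198·13/361 = 7.1302
OR_MH = (5.1064 + 13.1429 + 1.6177) / (12.2553 + 17.0533 + 7.1302) = 19.8670 / 36.4388 = 0.54521

0.545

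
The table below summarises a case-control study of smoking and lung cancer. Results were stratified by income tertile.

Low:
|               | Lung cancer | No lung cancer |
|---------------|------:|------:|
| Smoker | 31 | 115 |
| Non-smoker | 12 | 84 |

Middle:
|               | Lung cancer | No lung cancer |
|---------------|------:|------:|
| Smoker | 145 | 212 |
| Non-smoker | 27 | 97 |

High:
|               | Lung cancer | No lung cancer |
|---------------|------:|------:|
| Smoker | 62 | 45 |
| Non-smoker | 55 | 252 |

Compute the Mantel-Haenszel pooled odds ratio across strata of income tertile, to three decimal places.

3.297

OR_MH = Σ(aᵢdᵢ/nᵢ) / Σ(bᵢcᵢ/nᵢ), where nᵢ is the stratum total.
Stratum 1 (Low): n = 242; a·d/n = 31·84/242 = 10.7603; b·c/n = 115·12/242 = 5.7025
Stratum 2 (Middle): n = 481; a·d/n = 145·97/481 = 29.2412; b·c/n = 212·27/481 = 11.9002
Stratum 3 (High): n = 414; a·d/n = 62·252/414 = 37.7391; b·c/n = 45·55/414 = 5.9783
OR_MH = (10.7603 + 29.2412 + 37.7391) / (5.7025 + 11.9002 + 5.9783) = 77.7406 / 23.5809 = 3.29676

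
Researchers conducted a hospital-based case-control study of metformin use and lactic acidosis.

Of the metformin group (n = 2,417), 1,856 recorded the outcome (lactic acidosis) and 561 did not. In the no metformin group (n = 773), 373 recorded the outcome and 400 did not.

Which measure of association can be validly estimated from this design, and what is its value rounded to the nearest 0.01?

3.55

From the description: a = 1856, b = 561, c = 373, d = 400.
This is a hospital-based case-control study: participants were sampled on outcome status, so risks in the source population cannot be estimated directly — relative risk is not valid here. The odds ratio is the appropriate measure.
OR = (a·d)/(b·c) = (1856 × 400) / (561 × 373) = 742400 / 209253 = 3.54786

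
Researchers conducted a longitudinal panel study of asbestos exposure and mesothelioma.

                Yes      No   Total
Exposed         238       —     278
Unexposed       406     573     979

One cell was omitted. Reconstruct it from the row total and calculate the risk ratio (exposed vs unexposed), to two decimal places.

The missing cell is in the exposed row: 278 − 238 = 40.
So a = 238, b = 40, c = 406, d = 573.
RR = [a/(a+b)] / [c/(c+d)] = (238/278) / (406/979) = 0.85612/0.41471 = 2.06438

2.06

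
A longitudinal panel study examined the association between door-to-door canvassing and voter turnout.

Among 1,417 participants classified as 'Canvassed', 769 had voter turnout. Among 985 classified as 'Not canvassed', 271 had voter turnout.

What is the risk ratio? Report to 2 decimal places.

From the description: a = 769, b = 648, c = 271, d = 714.
Risk in exposed = 769/1417 = 0.54270; risk in unexposed = 271/985 = 0.27513.
RR = 0.54270 / 0.27513 = 1.97253
The risk among the exposed is 1.97 times that among the unexposed.

1.97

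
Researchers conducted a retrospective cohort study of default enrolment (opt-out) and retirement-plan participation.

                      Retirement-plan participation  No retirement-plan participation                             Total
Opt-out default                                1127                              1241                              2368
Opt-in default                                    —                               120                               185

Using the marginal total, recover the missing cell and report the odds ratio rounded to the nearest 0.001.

The missing cell is in the unexposed row: 185 − 120 = 65.
So a = 1127, b = 1241, c = 65, d = 120.
OR = (a·d)/(b·c) = (1127 × 120) / (1241 × 65) = 135240 / 80665 = 1.67656

1.677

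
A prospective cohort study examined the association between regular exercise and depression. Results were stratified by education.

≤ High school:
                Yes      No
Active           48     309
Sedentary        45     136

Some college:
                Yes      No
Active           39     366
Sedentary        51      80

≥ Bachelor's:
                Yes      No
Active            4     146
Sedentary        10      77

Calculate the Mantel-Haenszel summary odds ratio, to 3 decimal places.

OR_MH = Σ(aᵢdᵢ/nᵢ) / Σ(bᵢcᵢ/nᵢ), where nᵢ is the stratum total.
Stratum 1 (≤ High school): n = 538; a·d/n = 48·136/538 = 12.1338; b·c/n = 309·45/538 = 25.8457
Stratum 2 (Some college): n = 536; a·d/n = 39·80/536 = 5.8209; b·c/n = 366·51/536 = 34.8246
Stratum 3 (≥ Bachelor's): n = 237; a·d/n = 4·77/237 = 1.2996; b·c/n = 146·10/237 = 6.1603
OR_MH = (12.1338 + 5.8209 + 1.2996) / (25.8457 + 34.8246 + 6.1603) = 19.2543 / 66.8307 = 0.28811

0.288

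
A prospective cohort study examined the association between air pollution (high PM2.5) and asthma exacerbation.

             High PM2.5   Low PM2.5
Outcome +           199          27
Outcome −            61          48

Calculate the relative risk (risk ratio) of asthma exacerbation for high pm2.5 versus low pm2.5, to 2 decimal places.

Reading the table with exposure as columns: a = 199 (High PM2.5, case), b = 61 (High PM2.5, non-case), c = 27 (Low PM2.5, case), d = 48.
Risk in exposed = 199/260 = 0.76538; risk in unexposed = 27/75 = 0.36000.
RR = 0.76538 / 0.36000 = 2.12607
The risk among the exposed is 2.13 times that among the unexposed.

2.13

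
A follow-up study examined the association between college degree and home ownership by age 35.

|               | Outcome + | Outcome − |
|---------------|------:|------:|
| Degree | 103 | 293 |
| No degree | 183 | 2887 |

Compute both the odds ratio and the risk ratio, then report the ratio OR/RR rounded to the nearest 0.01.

1.27

Cells: a = 103, b = 293, c = 183, d = 2887.
OR = (103·2887)/(293·183) = 297361/53619 = 5.54581
Risk in exposed = 103/396 = 0.26010; risk in unexposed = 183/3070 = 0.05961; RR = 4.36344
OR/RR = 5.54581 / 4.36344 = 1.27097
The outcome is not rare, so the OR lies further from 1 than the RR.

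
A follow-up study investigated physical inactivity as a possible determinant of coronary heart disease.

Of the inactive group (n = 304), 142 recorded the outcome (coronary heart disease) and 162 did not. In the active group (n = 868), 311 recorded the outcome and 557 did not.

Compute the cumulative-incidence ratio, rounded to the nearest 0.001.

1.304

From the description: a = 142, b = 162, c = 311, d = 557.
Risk in exposed = 142/304 = 0.46711; risk in unexposed = 311/868 = 0.35829.
RR = 0.46711 / 0.35829 = 1.30369
The risk among the exposed is 1.30 times that among the unexposed.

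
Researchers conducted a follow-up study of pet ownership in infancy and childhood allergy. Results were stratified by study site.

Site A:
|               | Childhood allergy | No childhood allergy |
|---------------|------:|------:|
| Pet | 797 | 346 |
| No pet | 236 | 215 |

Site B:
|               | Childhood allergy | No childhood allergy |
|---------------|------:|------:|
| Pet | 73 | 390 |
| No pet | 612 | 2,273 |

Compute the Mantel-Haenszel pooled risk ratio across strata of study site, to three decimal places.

RR_MH = Σ(aᵢ·n₀ᵢ/nᵢ) / Σ(cᵢ·n₁ᵢ/nᵢ), with n₁ᵢ = aᵢ+bᵢ (exposed), n₀ᵢ = cᵢ+dᵢ (unexposed), nᵢ = n₁ᵢ+n₀ᵢ.
Stratum 1 (Site A): n₁ = 1143, n₀ = 451, n = 1594; a·n₀/n = 797·451/1594 = 225.5000; c·n₁/n = 236·1143/1594 = 169.2271
Stratum 2 (Site B): n₁ = 463, n₀ = 2885, n = 3348; a·n₀/n = 73·2885/3348 = 62.9047; c·n₁/n = 612·463/3348 = 84.6344
RR_MH = (225.5000 + 62.9047) / (169.2271 + 84.6344) = 288.4047 / 253.8615 = 1.13607

1.136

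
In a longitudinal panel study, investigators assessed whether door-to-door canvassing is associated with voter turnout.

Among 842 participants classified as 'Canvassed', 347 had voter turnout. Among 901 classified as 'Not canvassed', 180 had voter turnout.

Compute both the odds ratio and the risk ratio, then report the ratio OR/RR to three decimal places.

From the description: a = 347, b = 495, c = 180, d = 721.
OR = (347·721)/(495·180) = 250187/89100 = 2.80793
Risk in exposed = 347/842 = 0.41211; risk in unexposed = 180/901 = 0.19978; RR = 2.06286
OR/RR = 2.80793 / 2.06286 = 1.36119
The outcome is not rare, so the OR lies further from 1 than the RR.

1.361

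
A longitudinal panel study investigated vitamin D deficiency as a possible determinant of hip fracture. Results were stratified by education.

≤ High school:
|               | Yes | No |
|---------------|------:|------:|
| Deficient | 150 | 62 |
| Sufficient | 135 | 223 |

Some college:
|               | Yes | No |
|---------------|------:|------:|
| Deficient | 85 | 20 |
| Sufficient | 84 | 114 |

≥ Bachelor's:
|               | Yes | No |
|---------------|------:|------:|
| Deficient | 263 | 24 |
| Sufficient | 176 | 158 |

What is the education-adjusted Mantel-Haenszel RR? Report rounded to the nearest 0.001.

RR_MH = Σ(aᵢ·n₀ᵢ/nᵢ) / Σ(cᵢ·n₁ᵢ/nᵢ), with n₁ᵢ = aᵢ+bᵢ (exposed), n₀ᵢ = cᵢ+dᵢ (unexposed), nᵢ = n₁ᵢ+n₀ᵢ.
Stratum 1 (≤ High school): n₁ = 212, n₀ = 358, n = 570; a·n₀/n = 150·358/570 = 94.2105; c·n₁/n = 135·212/570 = 50.2105
Stratum 2 (Some college): n₁ = 105, n₀ = 198, n = 303; a·n₀/n = 85·198/303 = 55.5446; c·n₁/n = 84·105/303 = 29.1089
Stratum 3 (≥ Bachelor's): n₁ = 287, n₀ = 334, n = 621; a·n₀/n = 263·334/621 = 141.4525; c·n₁/n = 176·287/621 = 81.3398
RR_MH = (94.2105 + 55.5446 + 141.4525) / (50.2105 + 29.1089 + 81.3398) = 291.2076 / 160.6592 = 1.81258

1.813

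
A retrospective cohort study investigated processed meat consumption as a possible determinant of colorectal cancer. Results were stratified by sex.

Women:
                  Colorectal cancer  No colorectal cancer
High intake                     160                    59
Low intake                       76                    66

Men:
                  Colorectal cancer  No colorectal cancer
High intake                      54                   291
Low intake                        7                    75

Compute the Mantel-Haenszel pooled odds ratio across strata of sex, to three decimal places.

OR_MH = Σ(aᵢdᵢ/nᵢ) / Σ(bᵢcᵢ/nᵢ), where nᵢ is the stratum total.
Stratum 1 (Women): n = 361; a·d/n = 160·66/361 = 29.2521; b·c/n = 59·76/361 = 12.4211
Stratum 2 (Men): n = 427; a·d/n = 54·75/427 = 9.4848; b·c/n = 291·7/427 = 4.7705
OR_MH = (29.2521 + 9.4848) / (12.4211 + 4.7705) = 38.7369 / 17.1915 = 2.25325

2.253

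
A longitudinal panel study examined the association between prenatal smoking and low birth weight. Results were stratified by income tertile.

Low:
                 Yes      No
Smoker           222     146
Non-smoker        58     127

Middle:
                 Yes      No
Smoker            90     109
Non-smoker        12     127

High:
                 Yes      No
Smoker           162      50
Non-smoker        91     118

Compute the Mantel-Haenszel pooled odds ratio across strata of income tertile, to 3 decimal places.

4.342

OR_MH = Σ(aᵢdᵢ/nᵢ) / Σ(bᵢcᵢ/nᵢ), where nᵢ is the stratum total.
Stratum 1 (Low): n = 553; a·d/n = 222·127/553 = 50.9837; b·c/n = 146·58/553 = 15.3128
Stratum 2 (Middle): n = 338; a·d/n = 90·127/338 = 33.8166; b·c/n = 109·12/338 = 3.8698
Stratum 3 (High): n = 421; a·d/n = 162·118/421 = 45.4062; b·c/n = 50·91/421 = 10.8076
OR_MH = (50.9837 + 33.8166 + 45.4062) / (15.3128 + 3.8698 + 10.8076) = 130.2065 / 29.9903 = 4.34162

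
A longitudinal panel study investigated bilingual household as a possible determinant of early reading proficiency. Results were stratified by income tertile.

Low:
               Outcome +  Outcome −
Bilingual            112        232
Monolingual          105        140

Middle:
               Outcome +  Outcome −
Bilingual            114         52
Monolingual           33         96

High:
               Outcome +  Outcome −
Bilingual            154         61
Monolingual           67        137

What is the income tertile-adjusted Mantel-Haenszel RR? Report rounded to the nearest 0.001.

RR_MH = Σ(aᵢ·n₀ᵢ/nᵢ) / Σ(cᵢ·n₁ᵢ/nᵢ), with n₁ᵢ = aᵢ+bᵢ (exposed), n₀ᵢ = cᵢ+dᵢ (unexposed), nᵢ = n₁ᵢ+n₀ᵢ.
Stratum 1 (Low): n₁ = 344, n₀ = 245, n = 589; a·n₀/n = 112·245/589 = 46.5874; c·n₁/n = 105·344/589 = 61.3243
Stratum 2 (Middle): n₁ = 166, n₀ = 129, n = 295; a·n₀/n = 114·129/295 = 49.8508; c·n₁/n = 33·166/295 = 18.5695
Stratum 3 (High): n₁ = 215, n₀ = 204, n = 419; a·n₀/n = 154·204/419 = 74.9785; c·n₁/n = 67·215/419 = 34.3795
RR_MH = (46.5874 + 49.8508 + 74.9785) / (61.3243 + 18.5695 + 34.3795) = 171.4168 / 114.2732 = 1.50006

1.500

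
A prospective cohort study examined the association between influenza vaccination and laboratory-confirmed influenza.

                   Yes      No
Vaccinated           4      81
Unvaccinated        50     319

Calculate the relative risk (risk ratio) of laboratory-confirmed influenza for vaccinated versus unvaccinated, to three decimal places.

Cells: a = 4, b = 81, c = 50, d = 319.
Risk in exposed = 4/85 = 0.04706; risk in unexposed = 50/369 = 0.13550.
RR = 0.04706 / 0.13550 = 0.34729
The risk is 65% lower among the exposed than among the unexposed.

0.347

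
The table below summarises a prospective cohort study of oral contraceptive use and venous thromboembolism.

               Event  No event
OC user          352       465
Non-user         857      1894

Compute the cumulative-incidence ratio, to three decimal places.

1.383

Cells: a = 352, b = 465, c = 857, d = 1894.
Risk in exposed = 352/817 = 0.43084; risk in unexposed = 857/2751 = 0.31152.
RR = 0.43084 / 0.31152 = 1.38303
The risk among the exposed is 1.38 times that among the unexposed.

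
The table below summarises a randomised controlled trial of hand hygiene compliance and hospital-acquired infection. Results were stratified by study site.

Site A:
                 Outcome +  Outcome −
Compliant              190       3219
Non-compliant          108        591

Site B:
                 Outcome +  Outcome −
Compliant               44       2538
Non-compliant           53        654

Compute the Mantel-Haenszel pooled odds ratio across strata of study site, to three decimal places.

OR_MH = Σ(aᵢdᵢ/nᵢ) / Σ(bᵢcᵢ/nᵢ), where nᵢ is the stratum total.
Stratum 1 (Site A): n = 4108; a·d/n = 190·591/4108 = 27.3345; b·c/n = 3219·108/4108 = 84.6280
Stratum 2 (Site B): n = 3289; a·d/n = 44·654/3289 = 8.7492; b·c/n = 2538·53/3289 = 40.8981
OR_MH = (27.3345 + 8.7492) / (84.6280 + 40.8981) = 36.0836 / 125.5262 = 0.28746

0.287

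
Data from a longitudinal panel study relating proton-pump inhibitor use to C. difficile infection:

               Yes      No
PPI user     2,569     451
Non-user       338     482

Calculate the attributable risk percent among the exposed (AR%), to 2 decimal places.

Cells: a = 2569, b = 451, c = 338, d = 482.
Risk in exposed = 2569/3020 = 0.85066; risk in unexposed = 338/820 = 0.41220.
RR = 0.85066/0.41220 = 2.06374
AR% = (RR − 1)/RR × 100 = (2.06374 − 1)/2.06374 × 100 = 51.5442%

51.54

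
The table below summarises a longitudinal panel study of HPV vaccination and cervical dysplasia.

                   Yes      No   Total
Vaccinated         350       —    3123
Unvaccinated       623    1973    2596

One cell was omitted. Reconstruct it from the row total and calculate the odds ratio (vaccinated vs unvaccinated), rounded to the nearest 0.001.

The missing cell is in the exposed row: 3123 − 350 = 2773.
So a = 350, b = 2773, c = 623, d = 1973.
OR = (a·d)/(b·c) = (350 × 1973) / (2773 × 623) = 690550 / 1727579 = 0.39972

0.400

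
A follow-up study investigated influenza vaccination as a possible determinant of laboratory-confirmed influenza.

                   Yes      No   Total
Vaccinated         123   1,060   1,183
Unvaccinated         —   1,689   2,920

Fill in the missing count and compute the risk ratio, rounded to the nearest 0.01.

The missing cell is in the unexposed row: 2920 − 1689 = 1231.
So a = 123, b = 1060, c = 1231, d = 1689.
RR = [a/(a+b)] / [c/(c+d)] = (123/1183) / (1231/2920) = 0.10397/0.42158 = 0.24663

0.25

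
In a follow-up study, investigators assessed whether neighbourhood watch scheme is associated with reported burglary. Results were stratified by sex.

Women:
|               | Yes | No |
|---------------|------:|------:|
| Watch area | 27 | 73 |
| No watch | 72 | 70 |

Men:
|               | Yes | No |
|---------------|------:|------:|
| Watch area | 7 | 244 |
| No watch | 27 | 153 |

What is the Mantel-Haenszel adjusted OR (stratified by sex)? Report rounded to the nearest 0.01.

0.28

OR_MH = Σ(aᵢdᵢ/nᵢ) / Σ(bᵢcᵢ/nᵢ), where nᵢ is the stratum total.
Stratum 1 (Women): n = 242; a·d/n = 27·70/242 = 7.8099; b·c/n = 73·72/242 = 21.7190
Stratum 2 (Men): n = 431; a·d/n = 7·153/431 = 2.4849; b·c/n = 244·27/431 = 15.2854
OR_MH = (7.8099 + 2.4849) / (21.7190 + 15.2854) = 10.2948 / 37.0044 = 0.27821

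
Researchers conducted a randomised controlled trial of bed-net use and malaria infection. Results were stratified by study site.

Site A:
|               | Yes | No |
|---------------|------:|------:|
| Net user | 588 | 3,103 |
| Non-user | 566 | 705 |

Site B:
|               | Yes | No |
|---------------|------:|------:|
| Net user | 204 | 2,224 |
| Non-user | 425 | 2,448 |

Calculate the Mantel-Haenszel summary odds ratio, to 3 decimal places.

OR_MH = Σ(aᵢdᵢ/nᵢ) / Σ(bᵢcᵢ/nᵢ), where nᵢ is the stratum total.
Stratum 1 (Site A): n = 4962; a·d/n = 588·705/4962 = 83.5429; b·c/n = 3103·566/4962 = 353.9496
Stratum 2 (Site B): n = 5301; a·d/n = 204·2448/5301 = 94.2071; b·c/n = 2224·425/5301 = 178.3060
OR_MH = (83.5429 + 94.2071) / (353.9496 + 178.3060) = 177.7501 / 532.2556 = 0.33396

0.334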